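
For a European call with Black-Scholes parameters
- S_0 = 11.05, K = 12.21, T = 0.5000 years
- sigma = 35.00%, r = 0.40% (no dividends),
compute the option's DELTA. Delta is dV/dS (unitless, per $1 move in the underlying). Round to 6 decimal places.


Answer: Delta = 0.392992

Derivation:
d1 = -0.2715284389; d2 = -0.5190158123
phi(d1) = 0.3845035029; exp(-qT) = 1.0000000000; exp(-rT) = 0.9980019987
N(d1) = 0.3929923149
Delta = exp(-qT) * N(d1) = 1.0000000000 * 0.3929923149 = 0.392992


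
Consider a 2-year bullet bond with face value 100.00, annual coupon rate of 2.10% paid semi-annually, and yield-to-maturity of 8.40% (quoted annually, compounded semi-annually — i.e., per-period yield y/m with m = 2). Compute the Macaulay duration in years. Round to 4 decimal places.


Coupon per period c = face * coupon_rate / m = 1.050000
Periods per year m = 2; per-period yield y/m = 0.042000
Number of cashflows N = 4
Cashflows (t years, CF_t, discount factor 1/(1+y/m)^(m*t), PV):
  t = 0.5000: CF_t = 1.050000, DF = 0.959693, PV = 1.007678
  t = 1.0000: CF_t = 1.050000, DF = 0.921010, PV = 0.967061
  t = 1.5000: CF_t = 1.050000, DF = 0.883887, PV = 0.928082
  t = 2.0000: CF_t = 101.050000, DF = 0.848260, PV = 85.716700
Price P = sum_t PV_t = 88.619520
Macaulay numerator sum_t t * PV_t:
  t * PV_t at t = 0.5000: 0.503839
  t * PV_t at t = 1.0000: 0.967061
  t * PV_t at t = 1.5000: 1.392122
  t * PV_t at t = 2.0000: 171.433400
Macaulay duration D = (sum_t t * PV_t) / P = 174.296422 / 88.619520 = 1.966795

Answer: Macaulay duration = 1.9668 years


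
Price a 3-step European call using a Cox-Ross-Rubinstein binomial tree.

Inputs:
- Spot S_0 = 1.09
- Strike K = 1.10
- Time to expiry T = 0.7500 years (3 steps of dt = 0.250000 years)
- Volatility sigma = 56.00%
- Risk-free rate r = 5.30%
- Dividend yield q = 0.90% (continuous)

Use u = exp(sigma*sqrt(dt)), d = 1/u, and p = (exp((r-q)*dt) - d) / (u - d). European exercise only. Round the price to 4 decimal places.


dt = T/N = 0.250000
u = exp(sigma*sqrt(dt)) = 1.323130; d = 1/u = 0.755784
p = (exp((r-q)*dt) - d) / (u - d) = 0.449949
Discount per step: exp(-r*dt) = 0.986837
Stock lattice S(k, i) with i counting down-moves:
  k=0: S(0,0) = 1.0900
  k=1: S(1,0) = 1.4422; S(1,1) = 0.8238
  k=2: S(2,0) = 1.9082; S(2,1) = 1.0900; S(2,2) = 0.6226
  k=3: S(3,0) = 2.5248; S(3,1) = 1.4422; S(3,2) = 0.8238; S(3,3) = 0.4706
Terminal payoffs V(N, i) = max(S_T - K, 0):
  V(3,0) = 1.424840; V(3,1) = 0.342211; V(3,2) = 0.000000; V(3,3) = 0.000000
Backward induction: V(k, i) = exp(-r*dt) * [p * V(k+1, i) + (1-p) * V(k+1, i+1)].
  V(2,0) = exp(-r*dt) * [p*1.424840 + (1-p)*0.342211] = 0.818423
  V(2,1) = exp(-r*dt) * [p*0.342211 + (1-p)*0.000000] = 0.151951
  V(2,2) = exp(-r*dt) * [p*0.000000 + (1-p)*0.000000] = 0.000000
  V(1,0) = exp(-r*dt) * [p*0.818423 + (1-p)*0.151951] = 0.445883
  V(1,1) = exp(-r*dt) * [p*0.151951 + (1-p)*0.000000] = 0.067470
  V(0,0) = exp(-r*dt) * [p*0.445883 + (1-p)*0.067470] = 0.234607

Answer: Price = V(0,0) = 0.2346


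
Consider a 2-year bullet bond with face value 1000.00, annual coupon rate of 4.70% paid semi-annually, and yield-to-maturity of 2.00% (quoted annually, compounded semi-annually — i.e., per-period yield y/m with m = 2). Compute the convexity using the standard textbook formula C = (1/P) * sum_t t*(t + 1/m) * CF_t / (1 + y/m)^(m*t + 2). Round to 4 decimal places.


Answer: Convexity = 4.6864

Derivation:
Coupon per period c = face * coupon_rate / m = 23.500000
Periods per year m = 2; per-period yield y/m = 0.010000
Number of cashflows N = 4
Cashflows (t years, CF_t, discount factor 1/(1+y/m)^(m*t), PV):
  t = 0.5000: CF_t = 23.500000, DF = 0.990099, PV = 23.267327
  t = 1.0000: CF_t = 23.500000, DF = 0.980296, PV = 23.036957
  t = 1.5000: CF_t = 23.500000, DF = 0.970590, PV = 22.808868
  t = 2.0000: CF_t = 1023.500000, DF = 0.960980, PV = 983.563383
Price P = sum_t PV_t = 1052.676535
Convexity numerator sum_t t*(t + 1/m) * CF_t / (1+y/m)^(m*t + 2):
  t = 0.5000: term = 11.404434
  t = 1.0000: term = 33.874557
  t = 1.5000: term = 67.078331
  t = 2.0000: term = 4820.916491
Convexity = (1/P) * sum = 4933.273814 / 1052.676535 = 4.686410


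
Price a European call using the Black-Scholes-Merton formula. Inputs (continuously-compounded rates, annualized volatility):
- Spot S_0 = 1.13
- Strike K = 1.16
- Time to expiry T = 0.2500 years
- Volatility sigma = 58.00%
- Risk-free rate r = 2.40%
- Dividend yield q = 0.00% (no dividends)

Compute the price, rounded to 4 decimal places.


d1 = (ln(S/K) + (r - q + 0.5*sigma^2) * T) / (sigma * sqrt(T)) = 0.07533665
d2 = d1 - sigma * sqrt(T) = -0.21466335
exp(-rT) = 0.99401796; exp(-qT) = 1.00000000
C = S_0 * exp(-qT) * N(d1) - K * exp(-rT) * N(d2)
N(d1) = 0.53002657; N(d2) = 0.41501490
C = 1.1300 * 1.00000000 * 0.53002657 - 1.1600 * 0.99401796 * 0.41501490 = 0.1204

Answer: Price = 0.1204


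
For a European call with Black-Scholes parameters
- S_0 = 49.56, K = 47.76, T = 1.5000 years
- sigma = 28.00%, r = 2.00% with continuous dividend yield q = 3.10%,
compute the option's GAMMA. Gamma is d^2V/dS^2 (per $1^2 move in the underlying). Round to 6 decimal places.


Answer: Gamma = 0.021816

Derivation:
d1 = 0.2312306294; d2 = -0.1116979346
phi(d1) = 0.3884183358; exp(-qT) = 0.9545645606; exp(-rT) = 0.9704455335
Gamma = exp(-qT) * phi(d1) / (S * sigma * sqrt(T)) = 0.9545645606 * 0.3884183358 / (49.5600 * 0.2800 * 1.2247448714) = 0.021816


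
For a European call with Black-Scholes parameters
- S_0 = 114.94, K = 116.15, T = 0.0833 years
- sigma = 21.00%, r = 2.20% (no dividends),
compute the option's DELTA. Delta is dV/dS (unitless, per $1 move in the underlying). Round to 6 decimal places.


Answer: Delta = 0.455316

Derivation:
d1 = -0.1122402263; d2 = -0.1728498790
phi(d1) = 0.3964372670; exp(-qT) = 1.0000000000; exp(-rT) = 0.9981690782
N(d1) = 0.4553164673
Delta = exp(-qT) * N(d1) = 1.0000000000 * 0.4553164673 = 0.455316


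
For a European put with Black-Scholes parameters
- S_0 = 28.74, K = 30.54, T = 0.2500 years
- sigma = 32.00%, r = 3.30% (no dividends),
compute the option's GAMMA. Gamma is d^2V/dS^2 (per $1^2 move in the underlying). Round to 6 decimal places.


Answer: Gamma = 0.084127

Derivation:
d1 = -0.2481088696; d2 = -0.4081088696
phi(d1) = 0.3868502782; exp(-qT) = 1.0000000000; exp(-rT) = 0.9917839379
Gamma = exp(-qT) * phi(d1) / (S * sigma * sqrt(T)) = 1.0000000000 * 0.3868502782 / (28.7400 * 0.3200 * 0.5000000000) = 0.084127


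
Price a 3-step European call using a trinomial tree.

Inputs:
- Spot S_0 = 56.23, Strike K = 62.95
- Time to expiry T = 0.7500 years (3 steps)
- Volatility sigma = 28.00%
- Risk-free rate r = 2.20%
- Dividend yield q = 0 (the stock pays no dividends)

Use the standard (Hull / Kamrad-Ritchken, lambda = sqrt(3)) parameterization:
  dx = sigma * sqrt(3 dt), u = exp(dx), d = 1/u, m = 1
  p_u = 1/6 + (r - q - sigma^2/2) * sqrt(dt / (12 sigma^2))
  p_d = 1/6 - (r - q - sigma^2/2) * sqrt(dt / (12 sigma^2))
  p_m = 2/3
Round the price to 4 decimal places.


Answer: Price = V(0,0) = 3.5116

Derivation:
dt = T/N = 0.250000; dx = sigma*sqrt(3*dt) = 0.242487
u = exp(dx) = 1.274415; d = 1/u = 0.784674
p_u = 0.157800, p_m = 0.666667, p_d = 0.175533
Discount per step: exp(-r*dt) = 0.994515
Stock lattice S(k, j) with j the centered position index:
  k=0: S(0,+0) = 56.2300
  k=1: S(1,-1) = 44.1222; S(1,+0) = 56.2300; S(1,+1) = 71.6603
  k=2: S(2,-2) = 34.6215; S(2,-1) = 44.1222; S(2,+0) = 56.2300; S(2,+1) = 71.6603; S(2,+2) = 91.3250
  k=3: S(3,-3) = 27.1666; S(3,-2) = 34.6215; S(3,-1) = 44.1222; S(3,+0) = 56.2300; S(3,+1) = 71.6603; S(3,+2) = 91.3250; S(3,+3) = 116.3859
Terminal payoffs V(N, j) = max(S_T - K, 0):
  V(3,-3) = 0.000000; V(3,-2) = 0.000000; V(3,-1) = 0.000000; V(3,+0) = 0.000000; V(3,+1) = 8.710346; V(3,+2) = 28.375007; V(3,+3) = 53.435943
Backward induction: V(k, j) = exp(-r*dt) * [p_u * V(k+1, j+1) + p_m * V(k+1, j) + p_d * V(k+1, j-1)]
  V(2,-2) = exp(-r*dt) * [p_u*0.000000 + p_m*0.000000 + p_d*0.000000] = 0.000000
  V(2,-1) = exp(-r*dt) * [p_u*0.000000 + p_m*0.000000 + p_d*0.000000] = 0.000000
  V(2,+0) = exp(-r*dt) * [p_u*8.710346 + p_m*0.000000 + p_d*0.000000] = 1.366955
  V(2,+1) = exp(-r*dt) * [p_u*28.375007 + p_m*8.710346 + p_d*0.000000] = 10.228070
  V(2,+2) = exp(-r*dt) * [p_u*53.435943 + p_m*28.375007 + p_d*8.710346] = 28.719437
  V(1,-1) = exp(-r*dt) * [p_u*1.366955 + p_m*0.000000 + p_d*0.000000] = 0.214523
  V(1,+0) = exp(-r*dt) * [p_u*10.228070 + p_m*1.366955 + p_d*0.000000] = 2.511444
  V(1,+1) = exp(-r*dt) * [p_u*28.719437 + p_m*10.228070 + p_d*1.366955] = 11.527019
  V(0,+0) = exp(-r*dt) * [p_u*11.527019 + p_m*2.511444 + p_d*0.214523] = 3.511551


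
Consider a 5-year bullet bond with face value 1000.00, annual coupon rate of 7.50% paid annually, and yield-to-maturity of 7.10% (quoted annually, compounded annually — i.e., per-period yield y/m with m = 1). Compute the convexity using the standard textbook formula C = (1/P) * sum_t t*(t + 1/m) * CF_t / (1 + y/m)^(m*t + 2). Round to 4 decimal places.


Coupon per period c = face * coupon_rate / m = 75.000000
Periods per year m = 1; per-period yield y/m = 0.071000
Number of cashflows N = 5
Cashflows (t years, CF_t, discount factor 1/(1+y/m)^(m*t), PV):
  t = 1.0000: CF_t = 75.000000, DF = 0.933707, PV = 70.028011
  t = 2.0000: CF_t = 75.000000, DF = 0.871808, PV = 65.385631
  t = 3.0000: CF_t = 75.000000, DF = 0.814013, PV = 61.051010
  t = 4.0000: CF_t = 75.000000, DF = 0.760050, PV = 57.003744
  t = 5.0000: CF_t = 1075.000000, DF = 0.709664, PV = 762.888573
Price P = sum_t PV_t = 1016.356970
Convexity numerator sum_t t*(t + 1/m) * CF_t / (1+y/m)^(m*t + 2):
  t = 1.0000: term = 122.102019
  t = 2.0000: term = 342.022463
  t = 3.0000: term = 638.697410
  t = 4.0000: term = 993.926876
  t = 5.0000: term = 19952.780419
Convexity = (1/P) * sum = 22049.529187 / 1016.356970 = 21.694670

Answer: Convexity = 21.6947


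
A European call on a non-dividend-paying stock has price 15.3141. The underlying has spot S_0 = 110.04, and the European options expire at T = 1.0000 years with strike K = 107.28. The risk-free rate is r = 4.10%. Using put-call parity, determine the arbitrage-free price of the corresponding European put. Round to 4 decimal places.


Put-call parity: C - P = S_0 * exp(-qT) - K * exp(-rT).
S_0 * exp(-qT) = 110.0400 * 1.00000000 = 110.04000000
K * exp(-rT) = 107.2800 * 0.95982913 = 102.97046906
P = C - S*exp(-qT) + K*exp(-rT)
P = 15.3141 - 110.04000000 + 102.97046906 = 8.2446

Answer: Put price = 8.2446


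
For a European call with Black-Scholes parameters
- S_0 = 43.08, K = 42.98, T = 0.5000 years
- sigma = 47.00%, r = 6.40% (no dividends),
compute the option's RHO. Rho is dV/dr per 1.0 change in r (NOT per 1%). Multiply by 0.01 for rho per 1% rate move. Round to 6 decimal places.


Answer: Rho = 9.884751

Derivation:
d1 = 0.2694496920; d2 = -0.0628904951
phi(d1) = 0.3847197617; exp(-qT) = 1.0000000000; exp(-rT) = 0.9685065821
N(d2) = 0.4749268518
Rho = K*T*exp(-rT)*N(d2) = 42.9800 * 0.5000 * 0.9685065821 * 0.4749268518 = 9.884751


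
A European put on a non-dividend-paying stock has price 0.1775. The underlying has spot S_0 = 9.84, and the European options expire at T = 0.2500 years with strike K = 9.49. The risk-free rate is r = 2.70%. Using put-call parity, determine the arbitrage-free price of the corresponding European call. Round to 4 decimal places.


Answer: Call price = 0.5913

Derivation:
Put-call parity: C - P = S_0 * exp(-qT) - K * exp(-rT).
S_0 * exp(-qT) = 9.8400 * 1.00000000 = 9.84000000
K * exp(-rT) = 9.4900 * 0.99327273 = 9.42615821
C = P + S*exp(-qT) - K*exp(-rT)
C = 0.1775 + 9.84000000 - 9.42615821 = 0.5913


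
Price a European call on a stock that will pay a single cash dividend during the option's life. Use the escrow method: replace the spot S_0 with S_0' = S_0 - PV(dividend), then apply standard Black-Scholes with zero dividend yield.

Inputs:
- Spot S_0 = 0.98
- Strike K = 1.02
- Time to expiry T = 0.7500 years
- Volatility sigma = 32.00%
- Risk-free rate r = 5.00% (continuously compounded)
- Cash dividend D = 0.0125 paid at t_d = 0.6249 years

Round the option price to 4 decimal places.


PV(D) = D * exp(-r * t_d) = 0.0125 * 0.96923808 = 0.01211548
S_0' = S_0 - PV(D) = 0.9800 - 0.01211548 = 0.96788452
d1 = (ln(S_0'/K) + (r + sigma^2/2)*T) / (sigma*sqrt(T)) = 0.08463551
d2 = d1 - sigma*sqrt(T) = -0.19249262
exp(-rT) = 0.96319442
N(d1) = 0.53372442; N(d2) = 0.42367817
C = S_0' * N(d1) - K * exp(-rT) * N(d2) = 0.96788452 * 0.53372442 - 1.0200 * 0.96319442 * 0.42367817 = 0.1003

Answer: Price = 0.1003


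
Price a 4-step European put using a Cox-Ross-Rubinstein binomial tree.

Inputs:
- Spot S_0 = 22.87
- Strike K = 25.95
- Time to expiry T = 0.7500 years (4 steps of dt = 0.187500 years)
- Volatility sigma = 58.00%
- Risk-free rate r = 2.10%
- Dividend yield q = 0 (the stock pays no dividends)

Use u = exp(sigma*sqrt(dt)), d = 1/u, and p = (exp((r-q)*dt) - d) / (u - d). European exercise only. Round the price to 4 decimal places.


Answer: Price = V(0,0) = 6.3717

Derivation:
dt = T/N = 0.187500
u = exp(sigma*sqrt(dt)) = 1.285500; d = 1/u = 0.777908
p = (exp((r-q)*dt) - d) / (u - d) = 0.445314
Discount per step: exp(-r*dt) = 0.996070
Stock lattice S(k, i) with i counting down-moves:
  k=0: S(0,0) = 22.8700
  k=1: S(1,0) = 29.3994; S(1,1) = 17.7907
  k=2: S(2,0) = 37.7929; S(2,1) = 22.8700; S(2,2) = 13.8396
  k=3: S(3,0) = 48.5827; S(3,1) = 29.3994; S(3,2) = 17.7907; S(3,3) = 10.7659
  k=4: S(4,0) = 62.4531; S(4,1) = 37.7929; S(4,2) = 22.8700; S(4,3) = 13.8396; S(4,4) = 8.3749
Terminal payoffs V(N, i) = max(K - S_T, 0):
  V(4,0) = 0.000000; V(4,1) = 0.000000; V(4,2) = 3.080000; V(4,3) = 12.110438; V(4,4) = 17.575122
Backward induction: V(k, i) = exp(-r*dt) * [p * V(k+1, i) + (1-p) * V(k+1, i+1)].
  V(3,0) = exp(-r*dt) * [p*0.000000 + (1-p)*0.000000] = 0.000000
  V(3,1) = exp(-r*dt) * [p*0.000000 + (1-p)*3.080000] = 1.701720
  V(3,2) = exp(-r*dt) * [p*3.080000 + (1-p)*12.110438] = 8.057273
  V(3,3) = exp(-r*dt) * [p*12.110438 + (1-p)*17.575122] = 15.082121
  V(2,0) = exp(-r*dt) * [p*0.000000 + (1-p)*1.701720] = 0.940212
  V(2,1) = exp(-r*dt) * [p*1.701720 + (1-p)*8.057273] = 5.206518
  V(2,2) = exp(-r*dt) * [p*8.057273 + (1-p)*15.082121] = 11.906885
  V(1,0) = exp(-r*dt) * [p*0.940212 + (1-p)*5.206518] = 3.293679
  V(1,1) = exp(-r*dt) * [p*5.206518 + (1-p)*11.906885] = 8.888054
  V(0,0) = exp(-r*dt) * [p*3.293679 + (1-p)*8.888054] = 6.371665


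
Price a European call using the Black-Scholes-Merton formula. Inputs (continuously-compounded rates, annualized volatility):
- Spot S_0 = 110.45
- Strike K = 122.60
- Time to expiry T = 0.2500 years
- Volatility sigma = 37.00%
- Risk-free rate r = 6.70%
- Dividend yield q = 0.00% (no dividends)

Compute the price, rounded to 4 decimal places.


d1 = (ln(S/K) + (r - q + 0.5*sigma^2) * T) / (sigma * sqrt(T)) = -0.38108970
d2 = d1 - sigma * sqrt(T) = -0.56608970
exp(-rT) = 0.98338950; exp(-qT) = 1.00000000
C = S_0 * exp(-qT) * N(d1) - K * exp(-rT) * N(d2)
N(d1) = 0.35156835; N(d2) = 0.28566640
C = 110.4500 * 1.00000000 * 0.35156835 - 122.6000 * 0.98338950 * 0.28566640 = 4.3898

Answer: Price = 4.3898


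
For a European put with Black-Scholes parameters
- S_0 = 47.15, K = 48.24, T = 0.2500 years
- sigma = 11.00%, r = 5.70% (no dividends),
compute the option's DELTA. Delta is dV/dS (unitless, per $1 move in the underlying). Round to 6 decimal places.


Answer: Delta = -0.551300

Derivation:
d1 = -0.1289462425; d2 = -0.1839462425
phi(d1) = 0.3956393955; exp(-qT) = 1.0000000000; exp(-rT) = 0.9858510507
N(-d1) = 0.5512999071
Delta = -exp(-qT) * N(-d1) = -1.0000000000 * 0.5512999071 = -0.551300


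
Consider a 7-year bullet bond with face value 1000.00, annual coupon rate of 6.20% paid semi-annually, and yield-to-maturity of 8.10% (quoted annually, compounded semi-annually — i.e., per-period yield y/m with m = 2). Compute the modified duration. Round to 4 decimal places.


Answer: Modified duration = 5.4829

Derivation:
Coupon per period c = face * coupon_rate / m = 31.000000
Periods per year m = 2; per-period yield y/m = 0.040500
Number of cashflows N = 14
Cashflows (t years, CF_t, discount factor 1/(1+y/m)^(m*t), PV):
  t = 0.5000: CF_t = 31.000000, DF = 0.961076, PV = 29.793369
  t = 1.0000: CF_t = 31.000000, DF = 0.923668, PV = 28.633704
  t = 1.5000: CF_t = 31.000000, DF = 0.887715, PV = 27.519177
  t = 2.0000: CF_t = 31.000000, DF = 0.853162, PV = 26.448032
  t = 2.5000: CF_t = 31.000000, DF = 0.819954, PV = 25.418579
  t = 3.0000: CF_t = 31.000000, DF = 0.788039, PV = 24.429197
  t = 3.5000: CF_t = 31.000000, DF = 0.757365, PV = 23.478325
  t = 4.0000: CF_t = 31.000000, DF = 0.727886, PV = 22.564464
  t = 4.5000: CF_t = 31.000000, DF = 0.699554, PV = 21.686174
  t = 5.0000: CF_t = 31.000000, DF = 0.672325, PV = 20.842070
  t = 5.5000: CF_t = 31.000000, DF = 0.646156, PV = 20.030822
  t = 6.0000: CF_t = 31.000000, DF = 0.621005, PV = 19.251150
  t = 6.5000: CF_t = 31.000000, DF = 0.596833, PV = 18.501826
  t = 7.0000: CF_t = 1031.000000, DF = 0.573602, PV = 591.383879
Price P = sum_t PV_t = 899.980765
First compute Macaulay numerator sum_t t * PV_t:
  t * PV_t at t = 0.5000: 14.896684
  t * PV_t at t = 1.0000: 28.633704
  t * PV_t at t = 1.5000: 41.278765
  t * PV_t at t = 2.0000: 52.896063
  t * PV_t at t = 2.5000: 63.546448
  t * PV_t at t = 3.0000: 73.287590
  t * PV_t at t = 3.5000: 82.174136
  t * PV_t at t = 4.0000: 90.257855
  t * PV_t at t = 4.5000: 97.587782
  t * PV_t at t = 5.0000: 104.210350
  t * PV_t at t = 5.5000: 110.169519
  t * PV_t at t = 6.0000: 115.506900
  t * PV_t at t = 6.5000: 120.261870
  t * PV_t at t = 7.0000: 4139.687153
Macaulay duration D = 5134.394819 / 899.980765 = 5.705005
Modified duration = D / (1 + y/m) = 5.705005 / (1 + 0.040500) = 5.482946


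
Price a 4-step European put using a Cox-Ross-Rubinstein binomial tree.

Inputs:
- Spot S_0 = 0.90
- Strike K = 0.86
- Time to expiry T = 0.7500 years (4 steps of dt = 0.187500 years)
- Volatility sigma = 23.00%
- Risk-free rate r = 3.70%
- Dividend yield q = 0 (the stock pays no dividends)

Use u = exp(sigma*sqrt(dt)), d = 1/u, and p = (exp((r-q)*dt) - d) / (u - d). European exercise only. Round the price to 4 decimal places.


Answer: Price = V(0,0) = 0.0429

Derivation:
dt = T/N = 0.187500
u = exp(sigma*sqrt(dt)) = 1.104721; d = 1/u = 0.905206
p = (exp((r-q)*dt) - d) / (u - d) = 0.510015
Discount per step: exp(-r*dt) = 0.993087
Stock lattice S(k, i) with i counting down-moves:
  k=0: S(0,0) = 0.9000
  k=1: S(1,0) = 0.9942; S(1,1) = 0.8147
  k=2: S(2,0) = 1.0984; S(2,1) = 0.9000; S(2,2) = 0.7375
  k=3: S(3,0) = 1.2134; S(3,1) = 0.9942; S(3,2) = 0.8147; S(3,3) = 0.6676
  k=4: S(4,0) = 1.3405; S(4,1) = 1.0984; S(4,2) = 0.9000; S(4,3) = 0.7375; S(4,4) = 0.6043
Terminal payoffs V(N, i) = max(K - S_T, 0):
  V(4,0) = 0.000000; V(4,1) = 0.000000; V(4,2) = 0.000000; V(4,3) = 0.122542; V(4,4) = 0.255729
Backward induction: V(k, i) = exp(-r*dt) * [p * V(k+1, i) + (1-p) * V(k+1, i+1)].
  V(3,0) = exp(-r*dt) * [p*0.000000 + (1-p)*0.000000] = 0.000000
  V(3,1) = exp(-r*dt) * [p*0.000000 + (1-p)*0.000000] = 0.000000
  V(3,2) = exp(-r*dt) * [p*0.000000 + (1-p)*0.122542] = 0.059629
  V(3,3) = exp(-r*dt) * [p*0.122542 + (1-p)*0.255729] = 0.186503
  V(2,0) = exp(-r*dt) * [p*0.000000 + (1-p)*0.000000] = 0.000000
  V(2,1) = exp(-r*dt) * [p*0.000000 + (1-p)*0.059629] = 0.029015
  V(2,2) = exp(-r*dt) * [p*0.059629 + (1-p)*0.186503] = 0.120953
  V(1,0) = exp(-r*dt) * [p*0.000000 + (1-p)*0.029015] = 0.014119
  V(1,1) = exp(-r*dt) * [p*0.029015 + (1-p)*0.120953] = 0.073551
  V(0,0) = exp(-r*dt) * [p*0.014119 + (1-p)*0.073551] = 0.042941


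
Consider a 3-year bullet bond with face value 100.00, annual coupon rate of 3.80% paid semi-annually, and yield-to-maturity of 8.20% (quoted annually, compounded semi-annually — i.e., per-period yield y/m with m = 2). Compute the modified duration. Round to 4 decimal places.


Coupon per period c = face * coupon_rate / m = 1.900000
Periods per year m = 2; per-period yield y/m = 0.041000
Number of cashflows N = 6
Cashflows (t years, CF_t, discount factor 1/(1+y/m)^(m*t), PV):
  t = 0.5000: CF_t = 1.900000, DF = 0.960615, PV = 1.825168
  t = 1.0000: CF_t = 1.900000, DF = 0.922781, PV = 1.753283
  t = 1.5000: CF_t = 1.900000, DF = 0.886437, PV = 1.684230
  t = 2.0000: CF_t = 1.900000, DF = 0.851524, PV = 1.617896
  t = 2.5000: CF_t = 1.900000, DF = 0.817987, PV = 1.554175
  t = 3.0000: CF_t = 101.900000, DF = 0.785770, PV = 80.069996
Price P = sum_t PV_t = 88.504749
First compute Macaulay numerator sum_t t * PV_t:
  t * PV_t at t = 0.5000: 0.912584
  t * PV_t at t = 1.0000: 1.753283
  t * PV_t at t = 1.5000: 2.526345
  t * PV_t at t = 2.0000: 3.235793
  t * PV_t at t = 2.5000: 3.885438
  t * PV_t at t = 3.0000: 240.209988
Macaulay duration D = 252.523431 / 88.504749 = 2.853219
Modified duration = D / (1 + y/m) = 2.853219 / (1 + 0.041000) = 2.740844

Answer: Modified duration = 2.7408


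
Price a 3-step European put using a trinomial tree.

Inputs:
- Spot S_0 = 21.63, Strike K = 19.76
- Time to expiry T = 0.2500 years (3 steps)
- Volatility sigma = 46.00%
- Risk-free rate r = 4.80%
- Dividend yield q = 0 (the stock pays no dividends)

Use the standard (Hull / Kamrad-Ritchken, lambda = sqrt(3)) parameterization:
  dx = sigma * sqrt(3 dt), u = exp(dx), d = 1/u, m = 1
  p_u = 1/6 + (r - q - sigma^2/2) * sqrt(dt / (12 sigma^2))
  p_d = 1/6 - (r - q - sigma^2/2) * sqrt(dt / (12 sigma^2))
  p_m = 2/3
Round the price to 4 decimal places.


dt = T/N = 0.083333; dx = sigma*sqrt(3*dt) = 0.230000
u = exp(dx) = 1.258600; d = 1/u = 0.794534
p_u = 0.156196, p_m = 0.666667, p_d = 0.177138
Discount per step: exp(-r*dt) = 0.996008
Stock lattice S(k, j) with j the centered position index:
  k=0: S(0,+0) = 21.6300
  k=1: S(1,-1) = 17.1858; S(1,+0) = 21.6300; S(1,+1) = 27.2235
  k=2: S(2,-2) = 13.6547; S(2,-1) = 17.1858; S(2,+0) = 21.6300; S(2,+1) = 27.2235; S(2,+2) = 34.2635
  k=3: S(3,-3) = 10.8491; S(3,-2) = 13.6547; S(3,-1) = 17.1858; S(3,+0) = 21.6300; S(3,+1) = 27.2235; S(3,+2) = 34.2635; S(3,+3) = 43.1241
Terminal payoffs V(N, j) = max(K - S_T, 0):
  V(3,-3) = 8.910910; V(3,-2) = 6.105335; V(3,-1) = 2.574238; V(3,+0) = 0.000000; V(3,+1) = 0.000000; V(3,+2) = 0.000000; V(3,+3) = 0.000000
Backward induction: V(k, j) = exp(-r*dt) * [p_u * V(k+1, j+1) + p_m * V(k+1, j) + p_d * V(k+1, j-1)]
  V(2,-2) = exp(-r*dt) * [p_u*2.574238 + p_m*6.105335 + p_d*8.910910] = 6.026611
  V(2,-1) = exp(-r*dt) * [p_u*0.000000 + p_m*2.574238 + p_d*6.105335] = 2.786475
  V(2,+0) = exp(-r*dt) * [p_u*0.000000 + p_m*0.000000 + p_d*2.574238] = 0.454174
  V(2,+1) = exp(-r*dt) * [p_u*0.000000 + p_m*0.000000 + p_d*0.000000] = 0.000000
  V(2,+2) = exp(-r*dt) * [p_u*0.000000 + p_m*0.000000 + p_d*0.000000] = 0.000000
  V(1,-1) = exp(-r*dt) * [p_u*0.454174 + p_m*2.786475 + p_d*6.026611] = 2.984170
  V(1,+0) = exp(-r*dt) * [p_u*0.000000 + p_m*0.454174 + p_d*2.786475] = 0.793193
  V(1,+1) = exp(-r*dt) * [p_u*0.000000 + p_m*0.000000 + p_d*0.454174] = 0.080130
  V(0,+0) = exp(-r*dt) * [p_u*0.080130 + p_m*0.793193 + p_d*2.984170] = 1.065649

Answer: Price = V(0,0) = 1.0656


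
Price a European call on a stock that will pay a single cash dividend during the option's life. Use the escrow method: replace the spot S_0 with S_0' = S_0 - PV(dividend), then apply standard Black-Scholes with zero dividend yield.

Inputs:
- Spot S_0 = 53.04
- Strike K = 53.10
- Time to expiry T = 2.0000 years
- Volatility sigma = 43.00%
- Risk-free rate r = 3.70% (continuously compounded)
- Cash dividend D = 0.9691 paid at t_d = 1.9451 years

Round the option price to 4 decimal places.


PV(D) = D * exp(-r * t_d) = 0.9691 * 0.93056002 = 0.90180572
S_0' = S_0 - PV(D) = 53.0400 - 0.90180572 = 52.13819428
d1 = (ln(S_0'/K) + (r + sigma^2/2)*T) / (sigma*sqrt(T)) = 0.39568519
d2 = d1 - sigma*sqrt(T) = -0.21242664
exp(-rT) = 0.92867169
N(d1) = 0.65383136; N(d2) = 0.41588710
C = S_0' * N(d1) - K * exp(-rT) * N(d2) = 52.13819428 * 0.65383136 - 53.1000 * 0.92867169 * 0.41588710 = 13.5812

Answer: Price = 13.5812


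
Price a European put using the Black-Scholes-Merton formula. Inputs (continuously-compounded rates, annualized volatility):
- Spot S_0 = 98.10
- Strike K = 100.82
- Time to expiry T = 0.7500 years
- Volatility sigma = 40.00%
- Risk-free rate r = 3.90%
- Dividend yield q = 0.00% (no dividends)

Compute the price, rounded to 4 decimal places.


d1 = (ln(S/K) + (r - q + 0.5*sigma^2) * T) / (sigma * sqrt(T)) = 0.17869169
d2 = d1 - sigma * sqrt(T) = -0.16771847
exp(-rT) = 0.97117364; exp(-qT) = 1.00000000
P = K * exp(-rT) * N(-d2) - S_0 * exp(-qT) * N(-d1)
N(-d1) = 0.42908990; N(-d2) = 0.56659762
P = 100.8200 * 0.97117364 * 0.56659762 - 98.1000 * 1.00000000 * 0.42908990 = 13.3840

Answer: Price = 13.3840


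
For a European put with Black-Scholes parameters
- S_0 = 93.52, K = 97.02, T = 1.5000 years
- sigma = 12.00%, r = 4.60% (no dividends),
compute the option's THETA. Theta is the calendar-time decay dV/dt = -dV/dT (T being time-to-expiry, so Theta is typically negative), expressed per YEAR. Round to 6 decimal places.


d1 = 0.2929737678; d2 = 0.1460043832
phi(d1) = 0.3821831452; exp(-qT) = 1.0000000000; exp(-rT) = 0.9333266801
Theta = -S*exp(-qT)*phi(d1)*sigma/(2*sqrt(T)) + r*K*exp(-rT)*N(-d2) - q*S*exp(-qT)*N(-d1)
N(-d1) = 0.3847711013; N(-d2) = 0.4419589641; sqrt(T) = 1.2247448714
Term 1 = -93.5200 * 1.0000000000 * 0.3821831452 * 0.1200 / (2 * 1.2247448714) = -1.7509818693
Term 2 = 0.0460 * 97.0200 * 0.9333266801 * 0.4419589641 = 1.8409192104
Term 3 = 0 (no dividend yield, q = 0)
Theta = -1.7509818693 + (1.8409192104) + (0.0000000000) = 0.089937

Answer: Theta = 0.089937


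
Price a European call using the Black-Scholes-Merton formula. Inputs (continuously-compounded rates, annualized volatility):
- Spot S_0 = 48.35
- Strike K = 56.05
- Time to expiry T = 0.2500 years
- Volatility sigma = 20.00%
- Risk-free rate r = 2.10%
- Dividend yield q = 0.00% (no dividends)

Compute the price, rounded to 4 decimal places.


d1 = (ln(S/K) + (r - q + 0.5*sigma^2) * T) / (sigma * sqrt(T)) = -1.37527928
d2 = d1 - sigma * sqrt(T) = -1.47527928
exp(-rT) = 0.99476376; exp(-qT) = 1.00000000
C = S_0 * exp(-qT) * N(d1) - K * exp(-rT) * N(d2)
N(d1) = 0.08452244; N(d2) = 0.07006874
C = 48.3500 * 1.00000000 * 0.08452244 - 56.0500 * 0.99476376 * 0.07006874 = 0.1799

Answer: Price = 0.1799


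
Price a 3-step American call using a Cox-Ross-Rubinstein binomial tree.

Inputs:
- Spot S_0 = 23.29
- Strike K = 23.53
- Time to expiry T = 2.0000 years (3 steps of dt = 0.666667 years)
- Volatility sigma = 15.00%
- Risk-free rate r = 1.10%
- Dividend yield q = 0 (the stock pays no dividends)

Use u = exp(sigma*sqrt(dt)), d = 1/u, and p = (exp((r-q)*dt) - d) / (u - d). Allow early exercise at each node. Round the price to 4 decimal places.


dt = T/N = 0.666667
u = exp(sigma*sqrt(dt)) = 1.130290; d = 1/u = 0.884728
p = (exp((r-q)*dt) - d) / (u - d) = 0.499393
Discount per step: exp(-r*dt) = 0.992693
Stock lattice S(k, i) with i counting down-moves:
  k=0: S(0,0) = 23.2900
  k=1: S(1,0) = 26.3245; S(1,1) = 20.6053
  k=2: S(2,0) = 29.7543; S(2,1) = 23.2900; S(2,2) = 18.2301
  k=3: S(3,0) = 33.6310; S(3,1) = 26.3245; S(3,2) = 20.6053; S(3,3) = 16.1287
Terminal payoffs V(N, i) = max(S_T - K, 0):
  V(3,0) = 10.100976; V(3,1) = 2.794461; V(3,2) = 0.000000; V(3,3) = 0.000000
Backward induction: V(k, i) = exp(-r*dt) * [p * V(k+1, i) + (1-p) * V(k+1, i+1)]; then take max(V_cont, immediate exercise) for American.
  V(2,0) = exp(-r*dt) * [p*10.100976 + (1-p)*2.794461] = 6.396204; exercise = 6.224282; V(2,0) = max -> 6.396204
  V(2,1) = exp(-r*dt) * [p*2.794461 + (1-p)*0.000000] = 1.385337; exercise = 0.000000; V(2,1) = max -> 1.385337
  V(2,2) = exp(-r*dt) * [p*0.000000 + (1-p)*0.000000] = 0.000000; exercise = 0.000000; V(2,2) = max -> 0.000000
  V(1,0) = exp(-r*dt) * [p*6.396204 + (1-p)*1.385337] = 3.859323; exercise = 2.794461; V(1,0) = max -> 3.859323
  V(1,1) = exp(-r*dt) * [p*1.385337 + (1-p)*0.000000] = 0.686773; exercise = 0.000000; V(1,1) = max -> 0.686773
  V(0,0) = exp(-r*dt) * [p*3.859323 + (1-p)*0.686773] = 2.254528; exercise = 0.000000; V(0,0) = max -> 2.254528

Answer: Price = V(0,0) = 2.2545


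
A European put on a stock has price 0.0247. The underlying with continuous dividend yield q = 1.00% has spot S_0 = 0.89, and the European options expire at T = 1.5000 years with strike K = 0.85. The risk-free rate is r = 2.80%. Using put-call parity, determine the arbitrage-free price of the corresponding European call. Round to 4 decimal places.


Answer: Call price = 0.0864

Derivation:
Put-call parity: C - P = S_0 * exp(-qT) - K * exp(-rT).
S_0 * exp(-qT) = 0.8900 * 0.98511194 = 0.87674963
K * exp(-rT) = 0.8500 * 0.95886978 = 0.81503931
C = P + S*exp(-qT) - K*exp(-rT)
C = 0.0247 + 0.87674963 - 0.81503931 = 0.0864


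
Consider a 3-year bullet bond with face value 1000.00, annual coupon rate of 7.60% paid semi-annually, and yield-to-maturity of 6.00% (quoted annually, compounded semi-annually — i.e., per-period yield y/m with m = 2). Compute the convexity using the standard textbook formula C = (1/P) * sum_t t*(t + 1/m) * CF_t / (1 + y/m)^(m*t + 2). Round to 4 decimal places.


Answer: Convexity = 8.7805

Derivation:
Coupon per period c = face * coupon_rate / m = 38.000000
Periods per year m = 2; per-period yield y/m = 0.030000
Number of cashflows N = 6
Cashflows (t years, CF_t, discount factor 1/(1+y/m)^(m*t), PV):
  t = 0.5000: CF_t = 38.000000, DF = 0.970874, PV = 36.893204
  t = 1.0000: CF_t = 38.000000, DF = 0.942596, PV = 35.818645
  t = 1.5000: CF_t = 38.000000, DF = 0.915142, PV = 34.775383
  t = 2.0000: CF_t = 38.000000, DF = 0.888487, PV = 33.762508
  t = 2.5000: CF_t = 38.000000, DF = 0.862609, PV = 32.779134
  t = 3.0000: CF_t = 1038.000000, DF = 0.837484, PV = 869.308658
Price P = sum_t PV_t = 1043.337532
Convexity numerator sum_t t*(t + 1/m) * CF_t / (1+y/m)^(m*t + 2):
  t = 0.5000: term = 17.387692
  t = 1.0000: term = 50.643762
  t = 1.5000: term = 98.337401
  t = 2.0000: term = 159.122009
  t = 2.5000: term = 231.731081
  t = 3.0000: term = 8603.771245
Convexity = (1/P) * sum = 9160.993189 / 1043.337532 = 8.780469


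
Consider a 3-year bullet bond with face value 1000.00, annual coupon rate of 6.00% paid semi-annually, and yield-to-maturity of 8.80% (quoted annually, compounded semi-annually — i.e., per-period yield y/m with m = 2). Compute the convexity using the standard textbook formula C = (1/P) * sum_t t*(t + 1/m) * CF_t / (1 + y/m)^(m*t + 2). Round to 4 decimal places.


Coupon per period c = face * coupon_rate / m = 30.000000
Periods per year m = 2; per-period yield y/m = 0.044000
Number of cashflows N = 6
Cashflows (t years, CF_t, discount factor 1/(1+y/m)^(m*t), PV):
  t = 0.5000: CF_t = 30.000000, DF = 0.957854, PV = 28.735632
  t = 1.0000: CF_t = 30.000000, DF = 0.917485, PV = 27.524552
  t = 1.5000: CF_t = 30.000000, DF = 0.878817, PV = 26.364513
  t = 2.0000: CF_t = 30.000000, DF = 0.841779, PV = 25.253365
  t = 2.5000: CF_t = 30.000000, DF = 0.806302, PV = 24.189047
  t = 3.0000: CF_t = 1030.000000, DF = 0.772320, PV = 795.489099
Price P = sum_t PV_t = 927.556209
Convexity numerator sum_t t*(t + 1/m) * CF_t / (1+y/m)^(m*t + 2):
  t = 0.5000: term = 13.182257
  t = 1.0000: term = 37.880048
  t = 1.5000: term = 72.567142
  t = 2.0000: term = 115.847927
  t = 2.5000: term = 166.448171
  t = 3.0000: term = 7663.418348
Convexity = (1/P) * sum = 8069.343892 / 927.556209 = 8.699574

Answer: Convexity = 8.6996


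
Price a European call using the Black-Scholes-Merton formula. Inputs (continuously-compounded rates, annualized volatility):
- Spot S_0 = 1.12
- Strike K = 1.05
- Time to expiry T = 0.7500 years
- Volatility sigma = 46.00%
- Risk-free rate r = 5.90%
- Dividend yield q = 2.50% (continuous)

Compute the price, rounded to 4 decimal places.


Answer: Price = 0.2176

Derivation:
d1 = (ln(S/K) + (r - q + 0.5*sigma^2) * T) / (sigma * sqrt(T)) = 0.42520221
d2 = d1 - sigma * sqrt(T) = 0.02683052
exp(-rT) = 0.95671475; exp(-qT) = 0.98142469
C = S_0 * exp(-qT) * N(d1) - K * exp(-rT) * N(d2)
N(d1) = 0.66465536; N(d2) = 0.51070255
C = 1.1200 * 0.98142469 * 0.66465536 - 1.0500 * 0.95671475 * 0.51070255 = 0.2176


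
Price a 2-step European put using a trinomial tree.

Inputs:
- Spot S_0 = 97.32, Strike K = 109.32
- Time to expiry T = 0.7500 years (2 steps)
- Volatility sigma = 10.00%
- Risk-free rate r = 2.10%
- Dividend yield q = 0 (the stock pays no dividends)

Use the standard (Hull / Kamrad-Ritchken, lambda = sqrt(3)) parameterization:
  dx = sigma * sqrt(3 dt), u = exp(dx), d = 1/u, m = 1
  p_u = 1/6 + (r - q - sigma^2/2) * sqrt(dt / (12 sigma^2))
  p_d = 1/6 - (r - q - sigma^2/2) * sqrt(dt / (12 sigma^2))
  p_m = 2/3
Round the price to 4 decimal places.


Answer: Price = V(0,0) = 10.7066

Derivation:
dt = T/N = 0.375000; dx = sigma*sqrt(3*dt) = 0.106066
u = exp(dx) = 1.111895; d = 1/u = 0.899365
p_u = 0.194951, p_m = 0.666667, p_d = 0.138382
Discount per step: exp(-r*dt) = 0.992156
Stock lattice S(k, j) with j the centered position index:
  k=0: S(0,+0) = 97.3200
  k=1: S(1,-1) = 87.5262; S(1,+0) = 97.3200; S(1,+1) = 108.2096
  k=2: S(2,-2) = 78.7181; S(2,-1) = 87.5262; S(2,+0) = 97.3200; S(2,+1) = 108.2096; S(2,+2) = 120.3178
Terminal payoffs V(N, j) = max(K - S_T, 0):
  V(2,-2) = 30.601950; V(2,-1) = 21.793772; V(2,+0) = 12.000000; V(2,+1) = 1.110352; V(2,+2) = 0.000000
Backward induction: V(k, j) = exp(-r*dt) * [p_u * V(k+1, j+1) + p_m * V(k+1, j) + p_d * V(k+1, j-1)]
  V(1,-1) = exp(-r*dt) * [p_u*12.000000 + p_m*21.793772 + p_d*30.601950] = 20.937827
  V(1,+0) = exp(-r*dt) * [p_u*1.110352 + p_m*12.000000 + p_d*21.793772] = 11.144231
  V(1,+1) = exp(-r*dt) * [p_u*0.000000 + p_m*1.110352 + p_d*12.000000] = 2.381991
  V(0,+0) = exp(-r*dt) * [p_u*2.381991 + p_m*11.144231 + p_d*20.937827] = 10.706638


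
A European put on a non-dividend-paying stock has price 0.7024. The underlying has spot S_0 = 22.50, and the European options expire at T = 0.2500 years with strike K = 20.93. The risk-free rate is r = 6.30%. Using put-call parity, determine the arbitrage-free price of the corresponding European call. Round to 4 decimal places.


Answer: Call price = 2.5995

Derivation:
Put-call parity: C - P = S_0 * exp(-qT) - K * exp(-rT).
S_0 * exp(-qT) = 22.5000 * 1.00000000 = 22.50000000
K * exp(-rT) = 20.9300 * 0.98437338 = 20.60293490
C = P + S*exp(-qT) - K*exp(-rT)
C = 0.7024 + 22.50000000 - 20.60293490 = 2.5995


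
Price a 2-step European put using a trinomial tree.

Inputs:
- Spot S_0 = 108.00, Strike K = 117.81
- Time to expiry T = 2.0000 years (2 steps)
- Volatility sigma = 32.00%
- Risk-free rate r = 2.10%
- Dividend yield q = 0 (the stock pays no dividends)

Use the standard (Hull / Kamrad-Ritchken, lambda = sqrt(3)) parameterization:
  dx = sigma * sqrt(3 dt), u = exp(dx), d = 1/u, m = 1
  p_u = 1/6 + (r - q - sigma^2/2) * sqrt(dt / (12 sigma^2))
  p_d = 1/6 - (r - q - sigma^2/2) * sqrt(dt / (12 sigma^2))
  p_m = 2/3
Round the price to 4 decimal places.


dt = T/N = 1.000000; dx = sigma*sqrt(3*dt) = 0.554256
u = exp(dx) = 1.740646; d = 1/u = 0.574499
p_u = 0.139423, p_m = 0.666667, p_d = 0.193910
Discount per step: exp(-r*dt) = 0.979219
Stock lattice S(k, j) with j the centered position index:
  k=0: S(0,+0) = 108.0000
  k=1: S(1,-1) = 62.0459; S(1,+0) = 108.0000; S(1,+1) = 187.9898
  k=2: S(2,-2) = 35.6454; S(2,-1) = 62.0459; S(2,+0) = 108.0000; S(2,+1) = 187.9898; S(2,+2) = 327.2236
Terminal payoffs V(N, j) = max(K - S_T, 0):
  V(2,-2) = 82.164650; V(2,-1) = 55.764067; V(2,+0) = 9.810000; V(2,+1) = 0.000000; V(2,+2) = 0.000000
Backward induction: V(k, j) = exp(-r*dt) * [p_u * V(k+1, j+1) + p_m * V(k+1, j) + p_d * V(k+1, j-1)]
  V(1,-1) = exp(-r*dt) * [p_u*9.810000 + p_m*55.764067 + p_d*82.164650] = 53.344287
  V(1,+0) = exp(-r*dt) * [p_u*0.000000 + p_m*9.810000 + p_d*55.764067] = 16.992613
  V(1,+1) = exp(-r*dt) * [p_u*0.000000 + p_m*0.000000 + p_d*9.810000] = 1.862730
  V(0,+0) = exp(-r*dt) * [p_u*1.862730 + p_m*16.992613 + p_d*53.344287] = 21.476355

Answer: Price = V(0,0) = 21.4764


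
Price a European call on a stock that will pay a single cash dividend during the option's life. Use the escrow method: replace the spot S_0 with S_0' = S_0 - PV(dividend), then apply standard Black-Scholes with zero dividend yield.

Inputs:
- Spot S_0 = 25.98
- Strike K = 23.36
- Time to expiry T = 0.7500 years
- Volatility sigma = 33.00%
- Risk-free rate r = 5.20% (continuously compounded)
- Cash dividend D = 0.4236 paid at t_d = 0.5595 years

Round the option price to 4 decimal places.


Answer: Price = 4.5525

Derivation:
PV(D) = D * exp(-r * t_d) = 0.4236 * 0.97132516 = 0.41145334
S_0' = S_0 - PV(D) = 25.9800 - 0.41145334 = 25.56854666
d1 = (ln(S_0'/K) + (r + sigma^2/2)*T) / (sigma*sqrt(T)) = 0.59545910
d2 = d1 - sigma*sqrt(T) = 0.30967071
exp(-rT) = 0.96175071
N(d1) = 0.72423168; N(d2) = 0.62159431
C = S_0' * N(d1) - K * exp(-rT) * N(d2) = 25.56854666 * 0.72423168 - 23.3600 * 0.96175071 * 0.62159431 = 4.5525


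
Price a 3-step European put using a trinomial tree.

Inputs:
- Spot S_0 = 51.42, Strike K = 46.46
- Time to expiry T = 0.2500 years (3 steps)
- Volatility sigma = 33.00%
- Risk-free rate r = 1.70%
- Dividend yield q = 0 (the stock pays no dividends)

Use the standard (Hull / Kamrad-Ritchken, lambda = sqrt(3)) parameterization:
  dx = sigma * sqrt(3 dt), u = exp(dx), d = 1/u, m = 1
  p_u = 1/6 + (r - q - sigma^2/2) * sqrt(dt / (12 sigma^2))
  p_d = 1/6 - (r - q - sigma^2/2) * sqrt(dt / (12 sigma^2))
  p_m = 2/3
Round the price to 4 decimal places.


Answer: Price = V(0,0) = 1.3794

Derivation:
dt = T/N = 0.083333; dx = sigma*sqrt(3*dt) = 0.165000
u = exp(dx) = 1.179393; d = 1/u = 0.847894
p_u = 0.157210, p_m = 0.666667, p_d = 0.176124
Discount per step: exp(-r*dt) = 0.998584
Stock lattice S(k, j) with j the centered position index:
  k=0: S(0,+0) = 51.4200
  k=1: S(1,-1) = 43.5987; S(1,+0) = 51.4200; S(1,+1) = 60.6444
  k=2: S(2,-2) = 36.9671; S(2,-1) = 43.5987; S(2,+0) = 51.4200; S(2,+1) = 60.6444; S(2,+2) = 71.5236
  k=3: S(3,-3) = 31.3441; S(3,-2) = 36.9671; S(3,-1) = 43.5987; S(3,+0) = 51.4200; S(3,+1) = 60.6444; S(3,+2) = 71.5236; S(3,+3) = 84.3544
Terminal payoffs V(N, j) = max(K - S_T, 0):
  V(3,-3) = 15.115864; V(3,-2) = 9.492942; V(3,-1) = 2.861306; V(3,+0) = 0.000000; V(3,+1) = 0.000000; V(3,+2) = 0.000000; V(3,+3) = 0.000000
Backward induction: V(k, j) = exp(-r*dt) * [p_u * V(k+1, j+1) + p_m * V(k+1, j) + p_d * V(k+1, j-1)]
  V(2,-2) = exp(-r*dt) * [p_u*2.861306 + p_m*9.492942 + p_d*15.115864] = 9.427350
  V(2,-1) = exp(-r*dt) * [p_u*0.000000 + p_m*2.861306 + p_d*9.492942] = 3.574402
  V(2,+0) = exp(-r*dt) * [p_u*0.000000 + p_m*0.000000 + p_d*2.861306] = 0.503230
  V(2,+1) = exp(-r*dt) * [p_u*0.000000 + p_m*0.000000 + p_d*0.000000] = 0.000000
  V(2,+2) = exp(-r*dt) * [p_u*0.000000 + p_m*0.000000 + p_d*0.000000] = 0.000000
  V(1,-1) = exp(-r*dt) * [p_u*0.503230 + p_m*3.574402 + p_d*9.427350] = 4.116592
  V(1,+0) = exp(-r*dt) * [p_u*0.000000 + p_m*0.503230 + p_d*3.574402] = 0.963658
  V(1,+1) = exp(-r*dt) * [p_u*0.000000 + p_m*0.000000 + p_d*0.503230] = 0.088505
  V(0,+0) = exp(-r*dt) * [p_u*0.088505 + p_m*0.963658 + p_d*4.116592] = 1.379426


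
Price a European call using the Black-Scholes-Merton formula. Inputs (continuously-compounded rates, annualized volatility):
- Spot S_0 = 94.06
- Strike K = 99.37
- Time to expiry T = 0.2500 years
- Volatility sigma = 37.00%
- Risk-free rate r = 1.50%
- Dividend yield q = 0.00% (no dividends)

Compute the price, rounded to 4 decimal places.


Answer: Price = 4.9146

Derivation:
d1 = (ln(S/K) + (r - q + 0.5*sigma^2) * T) / (sigma * sqrt(T)) = -0.18408044
d2 = d1 - sigma * sqrt(T) = -0.36908044
exp(-rT) = 0.99625702; exp(-qT) = 1.00000000
C = S_0 * exp(-qT) * N(d1) - K * exp(-rT) * N(d2)
N(d1) = 0.42697518; N(d2) = 0.35603389
C = 94.0600 * 1.00000000 * 0.42697518 - 99.3700 * 0.99625702 * 0.35603389 = 4.9146


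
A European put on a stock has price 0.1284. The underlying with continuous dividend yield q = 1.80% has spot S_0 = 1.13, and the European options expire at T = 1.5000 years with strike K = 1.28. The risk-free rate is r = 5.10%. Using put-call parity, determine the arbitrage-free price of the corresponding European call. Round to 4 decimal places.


Put-call parity: C - P = S_0 * exp(-qT) - K * exp(-rT).
S_0 * exp(-qT) = 1.1300 * 0.97336124 = 1.09989820
K * exp(-rT) = 1.2800 * 0.92635291 = 1.18573173
C = P + S*exp(-qT) - K*exp(-rT)
C = 0.1284 + 1.09989820 - 1.18573173 = 0.0426

Answer: Call price = 0.0426
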